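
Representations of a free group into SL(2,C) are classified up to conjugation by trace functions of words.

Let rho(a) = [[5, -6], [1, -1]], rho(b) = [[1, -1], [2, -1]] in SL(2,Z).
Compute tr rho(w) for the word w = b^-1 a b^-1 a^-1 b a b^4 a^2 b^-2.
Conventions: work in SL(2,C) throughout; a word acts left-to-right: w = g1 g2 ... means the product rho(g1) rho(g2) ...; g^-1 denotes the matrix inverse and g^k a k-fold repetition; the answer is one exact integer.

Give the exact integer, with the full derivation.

rho(b^-1) = [[-1, 1], [-2, 1]]
... * rho(a) = [[5, -6], [1, -1]]  ->  [[-4, 5], [-9, 11]]
... * rho(b^-1) = [[-1, 1], [-2, 1]]  ->  [[-6, 1], [-13, 2]]
... * rho(a^-1) = [[-1, 6], [-1, 5]]  ->  [[5, -31], [11, -68]]
... * rho(b) = [[1, -1], [2, -1]]  ->  [[-57, 26], [-125, 57]]
... * rho(a) = [[5, -6], [1, -1]]  ->  [[-259, 316], [-568, 693]]
... * rho(b) = [[1, -1], [2, -1]]  ->  [[373, -57], [818, -125]]
... * rho(b) = [[1, -1], [2, -1]]  ->  [[259, -316], [568, -693]]
... * rho(b) = [[1, -1], [2, -1]]  ->  [[-373, 57], [-818, 125]]
... * rho(b) = [[1, -1], [2, -1]]  ->  [[-259, 316], [-568, 693]]
... * rho(a) = [[5, -6], [1, -1]]  ->  [[-979, 1238], [-2147, 2715]]
... * rho(a) = [[5, -6], [1, -1]]  ->  [[-3657, 4636], [-8020, 10167]]
... * rho(b^-1) = [[-1, 1], [-2, 1]]  ->  [[-5615, 979], [-12314, 2147]]
... * rho(b^-1) = [[-1, 1], [-2, 1]]  ->  [[3657, -4636], [8020, -10167]]
tr = 3657 + -10167 = -6510

-6510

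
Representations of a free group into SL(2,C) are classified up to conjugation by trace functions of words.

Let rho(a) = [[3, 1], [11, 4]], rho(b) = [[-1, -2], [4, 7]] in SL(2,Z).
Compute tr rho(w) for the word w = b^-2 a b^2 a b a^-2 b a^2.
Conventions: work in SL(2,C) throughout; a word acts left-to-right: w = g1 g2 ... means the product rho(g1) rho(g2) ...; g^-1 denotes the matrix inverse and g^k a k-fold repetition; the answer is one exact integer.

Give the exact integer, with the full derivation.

55970951

rho(b^-1) = [[7, 2], [-4, -1]]
... * rho(b^-1) = [[7, 2], [-4, -1]]  ->  [[41, 12], [-24, -7]]
... * rho(a) = [[3, 1], [11, 4]]  ->  [[255, 89], [-149, -52]]
... * rho(b) = [[-1, -2], [4, 7]]  ->  [[101, 113], [-59, -66]]
... * rho(b) = [[-1, -2], [4, 7]]  ->  [[351, 589], [-205, -344]]
... * rho(a) = [[3, 1], [11, 4]]  ->  [[7532, 2707], [-4399, -1581]]
... * rho(b) = [[-1, -2], [4, 7]]  ->  [[3296, 3885], [-1925, -2269]]
... * rho(a^-1) = [[4, -1], [-11, 3]]  ->  [[-29551, 8359], [17259, -4882]]
... * rho(a^-1) = [[4, -1], [-11, 3]]  ->  [[-210153, 54628], [122738, -31905]]
... * rho(b) = [[-1, -2], [4, 7]]  ->  [[428665, 802702], [-250358, -468811]]
... * rho(a) = [[3, 1], [11, 4]]  ->  [[10115717, 3639473], [-5907995, -2125602]]
... * rho(a) = [[3, 1], [11, 4]]  ->  [[70381354, 24673609], [-41105607, -14410403]]
tr = 70381354 + -14410403 = 55970951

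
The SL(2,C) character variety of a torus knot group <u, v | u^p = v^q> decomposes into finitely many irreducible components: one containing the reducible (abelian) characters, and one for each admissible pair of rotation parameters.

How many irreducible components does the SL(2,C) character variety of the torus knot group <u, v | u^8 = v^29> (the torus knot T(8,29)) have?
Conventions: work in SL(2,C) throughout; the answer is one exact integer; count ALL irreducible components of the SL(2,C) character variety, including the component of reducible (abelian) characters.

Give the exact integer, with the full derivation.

In the torus knot group T(8,29), u^8 = v^29 is central, so an irreducible representation sends it to +I or -I (Schur).
So on each irreducible component the traces are pinned: tr(u) = 2*cos(pi*alpha/8) with 1 <= alpha <= 7, tr(v) = 2*cos(pi*beta/29) with 1 <= beta <= 28.
The two central values (-1)^alpha I and (-1)^beta I must be the same matrix, so alpha and beta share a parity.
Counting: 4 odd alphas x 14 odd betas + 3 even alphas x 14 even betas = 56 + 42 = 98.
That is 98 components of irreducible characters, and with the reducible (abelian) component the total is 99.

99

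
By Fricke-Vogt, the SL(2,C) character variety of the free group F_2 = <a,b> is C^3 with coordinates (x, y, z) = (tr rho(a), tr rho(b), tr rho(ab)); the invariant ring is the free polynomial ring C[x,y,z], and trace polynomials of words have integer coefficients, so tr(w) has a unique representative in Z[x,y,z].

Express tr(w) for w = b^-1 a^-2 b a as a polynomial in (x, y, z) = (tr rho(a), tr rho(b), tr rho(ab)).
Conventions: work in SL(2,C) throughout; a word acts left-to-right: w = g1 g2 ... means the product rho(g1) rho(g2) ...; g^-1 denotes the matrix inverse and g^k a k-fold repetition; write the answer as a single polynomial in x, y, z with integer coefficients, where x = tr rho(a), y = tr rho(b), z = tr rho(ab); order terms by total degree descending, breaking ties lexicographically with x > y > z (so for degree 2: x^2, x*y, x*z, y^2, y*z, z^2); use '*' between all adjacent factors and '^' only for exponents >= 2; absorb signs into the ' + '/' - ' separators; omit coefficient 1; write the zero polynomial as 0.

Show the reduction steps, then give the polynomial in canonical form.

-x^2*y*z + x^3 + x*y^2 + x*z^2 - 3*x

reduce: tr(a b a) = tr(a) * tr(b a) - tr(b) = x*z - y
tr(a b a b) = tr(a b) * tr(a b) - tr(1) = z^2 - 2
reduce: tr(b a b^-1 a) = tr(a b a) * tr(b) - tr(a b a b) = x*y*z - y^2 - z^2 + 2
tr(a^-1 b a b^-1) = tr(b a b^-1) * tr(a) - tr(b a b^-1 a) = -x*y*z + x^2 + y^2 + z^2 - 2
so tr(b^-1 a^-2 b a) = tr(a^-1 b a b^-1) * tr(a) - tr(a^-1 b a b^-1 a) = -x^2*y*z + x^3 + x*y^2 + x*z^2 - 3*x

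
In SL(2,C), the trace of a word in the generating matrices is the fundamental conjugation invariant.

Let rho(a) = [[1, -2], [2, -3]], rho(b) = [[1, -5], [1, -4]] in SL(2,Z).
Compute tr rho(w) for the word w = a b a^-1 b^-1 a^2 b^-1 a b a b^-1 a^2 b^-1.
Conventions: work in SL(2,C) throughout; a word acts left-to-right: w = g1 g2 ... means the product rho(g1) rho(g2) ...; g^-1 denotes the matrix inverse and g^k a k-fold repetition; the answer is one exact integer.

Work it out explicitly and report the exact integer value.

-597

rho(a) = [[1, -2], [2, -3]]
... * rho(b) = [[1, -5], [1, -4]]  ->  [[-1, 3], [-1, 2]]
... * rho(a^-1) = [[-3, 2], [-2, 1]]  ->  [[-3, 1], [-1, 0]]
... * rho(b^-1) = [[-4, 5], [-1, 1]]  ->  [[11, -14], [4, -5]]
... * rho(a) = [[1, -2], [2, -3]]  ->  [[-17, 20], [-6, 7]]
... * rho(a) = [[1, -2], [2, -3]]  ->  [[23, -26], [8, -9]]
... * rho(b^-1) = [[-4, 5], [-1, 1]]  ->  [[-66, 89], [-23, 31]]
... * rho(a) = [[1, -2], [2, -3]]  ->  [[112, -135], [39, -47]]
... * rho(b) = [[1, -5], [1, -4]]  ->  [[-23, -20], [-8, -7]]
... * rho(a) = [[1, -2], [2, -3]]  ->  [[-63, 106], [-22, 37]]
... * rho(b^-1) = [[-4, 5], [-1, 1]]  ->  [[146, -209], [51, -73]]
... * rho(a) = [[1, -2], [2, -3]]  ->  [[-272, 335], [-95, 117]]
... * rho(a) = [[1, -2], [2, -3]]  ->  [[398, -461], [139, -161]]
... * rho(b^-1) = [[-4, 5], [-1, 1]]  ->  [[-1131, 1529], [-395, 534]]
tr = -1131 + 534 = -597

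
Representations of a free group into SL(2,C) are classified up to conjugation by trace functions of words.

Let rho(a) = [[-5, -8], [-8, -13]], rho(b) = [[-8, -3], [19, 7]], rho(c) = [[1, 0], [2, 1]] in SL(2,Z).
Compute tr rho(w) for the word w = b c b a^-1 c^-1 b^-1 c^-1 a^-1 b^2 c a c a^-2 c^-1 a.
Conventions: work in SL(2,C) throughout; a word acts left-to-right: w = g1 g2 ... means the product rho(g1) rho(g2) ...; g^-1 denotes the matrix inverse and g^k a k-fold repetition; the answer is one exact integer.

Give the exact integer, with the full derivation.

rho(b) = [[-8, -3], [19, 7]]
... * rho(c) = [[1, 0], [2, 1]]  ->  [[-14, -3], [33, 7]]
... * rho(b) = [[-8, -3], [19, 7]]  ->  [[55, 21], [-131, -50]]
... * rho(a^-1) = [[-13, 8], [8, -5]]  ->  [[-547, 335], [1303, -798]]
... * rho(c^-1) = [[1, 0], [-2, 1]]  ->  [[-1217, 335], [2899, -798]]
... * rho(b^-1) = [[7, 3], [-19, -8]]  ->  [[-14884, -6331], [35455, 15081]]
... * rho(c^-1) = [[1, 0], [-2, 1]]  ->  [[-2222, -6331], [5293, 15081]]
... * rho(a^-1) = [[-13, 8], [8, -5]]  ->  [[-21762, 13879], [51839, -33061]]
... * rho(b) = [[-8, -3], [19, 7]]  ->  [[437797, 162439], [-1042871, -386944]]
... * rho(b) = [[-8, -3], [19, 7]]  ->  [[-416035, -176318], [991032, 420005]]
... * rho(c) = [[1, 0], [2, 1]]  ->  [[-768671, -176318], [1831042, 420005]]
... * rho(a) = [[-5, -8], [-8, -13]]  ->  [[5253899, 8441502], [-12515250, -20108401]]
... * rho(c) = [[1, 0], [2, 1]]  ->  [[22136903, 8441502], [-52732052, -20108401]]
... * rho(a^-1) = [[-13, 8], [8, -5]]  ->  [[-220247723, 134887714], [524649468, -321314411]]
... * rho(a^-1) = [[-13, 8], [8, -5]]  ->  [[3942322111, -2436420354], [-9390958372, 5803767799]]
... * rho(c^-1) = [[1, 0], [-2, 1]]  ->  [[8815162819, -2436420354], [-20998493970, 5803767799]]
... * rho(a) = [[-5, -8], [-8, -13]]  ->  [[-24584451263, -38847837950], [58562327458, 92538970373]]
tr = -24584451263 + 92538970373 = 67954519110

67954519110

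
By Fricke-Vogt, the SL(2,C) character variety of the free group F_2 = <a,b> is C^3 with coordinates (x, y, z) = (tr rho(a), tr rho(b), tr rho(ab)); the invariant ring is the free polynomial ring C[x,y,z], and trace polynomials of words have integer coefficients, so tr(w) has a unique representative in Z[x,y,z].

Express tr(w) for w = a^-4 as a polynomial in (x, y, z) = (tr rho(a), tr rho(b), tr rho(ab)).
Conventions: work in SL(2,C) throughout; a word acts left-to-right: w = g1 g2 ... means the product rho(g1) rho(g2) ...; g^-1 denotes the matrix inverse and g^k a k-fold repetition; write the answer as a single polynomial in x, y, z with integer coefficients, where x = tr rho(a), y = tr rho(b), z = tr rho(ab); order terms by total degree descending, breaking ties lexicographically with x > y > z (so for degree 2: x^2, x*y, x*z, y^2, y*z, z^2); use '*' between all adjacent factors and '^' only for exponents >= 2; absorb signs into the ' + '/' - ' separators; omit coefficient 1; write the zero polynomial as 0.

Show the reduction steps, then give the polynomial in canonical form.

x^4 - 4*x^2 + 2

next, tr(a^-1) = tr(a) = x
tr(a^-2) = tr(a^-1) tr(a) - tr(1)   [inverse elimination on a] = x^2 - 2
and tr(a^-3) = tr(a^-2) tr(a) - tr(a^-1)   [inverse elimination on a] = x^3 - 3*x
and tr(a^-4) = tr(a^-3) tr(a) - tr(a^-2)   [inverse elimination on a] = x^4 - 4*x^2 + 2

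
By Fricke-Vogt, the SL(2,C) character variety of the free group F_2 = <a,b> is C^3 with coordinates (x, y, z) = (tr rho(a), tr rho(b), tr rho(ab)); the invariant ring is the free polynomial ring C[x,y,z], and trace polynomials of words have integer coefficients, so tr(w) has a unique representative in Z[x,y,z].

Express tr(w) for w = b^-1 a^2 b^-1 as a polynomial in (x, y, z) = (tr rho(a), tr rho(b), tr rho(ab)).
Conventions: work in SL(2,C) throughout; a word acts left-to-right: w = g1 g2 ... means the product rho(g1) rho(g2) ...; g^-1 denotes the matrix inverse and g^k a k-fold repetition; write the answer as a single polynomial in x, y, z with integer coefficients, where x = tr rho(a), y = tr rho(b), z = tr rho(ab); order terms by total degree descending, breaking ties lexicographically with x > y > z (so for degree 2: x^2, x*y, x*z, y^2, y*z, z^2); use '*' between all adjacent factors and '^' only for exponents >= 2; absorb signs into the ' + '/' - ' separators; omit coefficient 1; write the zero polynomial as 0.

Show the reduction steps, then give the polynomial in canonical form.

x^2*y^2 - x*y*z - x^2 - y^2 + 2

tr(a^2) = tr(a) * tr(a) - tr(1)  (reduce the a square) = x^2 - 2
and tr(a^2 b) = tr(a) * tr(b a) - tr(b)  (reduce the a square) = x*z - y
and tr(a^2 b^-1) = tr(a^2) * tr(b) - tr(a^2 b)  (eliminate b^-1) = x^2*y - x*z - y
next, tr(b^-1 a^2 b^-1) = tr(a^2 b^-1) * tr(b) - tr(a^2)  (eliminate b^-1) = x^2*y^2 - x*y*z - x^2 - y^2 + 2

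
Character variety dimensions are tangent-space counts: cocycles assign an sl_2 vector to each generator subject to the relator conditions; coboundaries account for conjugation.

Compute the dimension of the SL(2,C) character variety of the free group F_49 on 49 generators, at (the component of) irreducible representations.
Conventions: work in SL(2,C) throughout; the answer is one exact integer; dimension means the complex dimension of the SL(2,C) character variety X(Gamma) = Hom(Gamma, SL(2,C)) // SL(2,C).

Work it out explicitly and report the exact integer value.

Gamma = F_49 has 49 generators and no relators.
Z^1(Gamma, Ad rho) = (sl_2)^49: a cocycle is a free choice of one sl_2 vector per generator, so dim Z^1 = 3*49 = 147.
At an irreducible rho the centralizer of the image in sl_2 is 0, so the coboundary map sl_2 -> Z^1 is injective: dim B^1 = 3.
dim X = dim H^1 = dim Z^1 - dim B^1 = 147 - 3 = 144.

144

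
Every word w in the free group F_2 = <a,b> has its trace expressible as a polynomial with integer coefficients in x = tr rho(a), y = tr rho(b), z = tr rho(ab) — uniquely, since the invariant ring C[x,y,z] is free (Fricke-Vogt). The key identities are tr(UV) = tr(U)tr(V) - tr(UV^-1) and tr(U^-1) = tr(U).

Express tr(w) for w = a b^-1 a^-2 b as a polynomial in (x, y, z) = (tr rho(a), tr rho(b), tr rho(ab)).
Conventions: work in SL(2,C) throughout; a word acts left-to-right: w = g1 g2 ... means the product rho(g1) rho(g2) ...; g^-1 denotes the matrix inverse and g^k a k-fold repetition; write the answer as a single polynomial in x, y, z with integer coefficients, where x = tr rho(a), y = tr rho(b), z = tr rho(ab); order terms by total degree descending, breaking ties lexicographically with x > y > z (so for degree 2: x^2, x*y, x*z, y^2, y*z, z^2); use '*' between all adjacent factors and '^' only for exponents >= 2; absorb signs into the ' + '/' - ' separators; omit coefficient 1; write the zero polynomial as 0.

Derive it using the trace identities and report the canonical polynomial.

so trace(a b a) = trace(a)*trace(b a) - trace(b) = x*z - y
so trace(a b a b) = trace(b a)*trace(b a) - trace(1) = z^2 - 2
trace(b a b^-1 a) = trace(a b a)*trace(b) - trace(a b a b) = x*y*z - y^2 - z^2 + 2
trace(b a b^-1 a^-1) = trace(b a b^-1)*trace(a) - trace(b a b^-1 a) = -x*y*z + x^2 + y^2 + z^2 - 2
trace(a b^-1 a^-2 b) = trace(b a b^-1 a^-1)*trace(a) - trace(b a b^-1) = -x^2*y*z + x^3 + x*y^2 + x*z^2 - 3*x

-x^2*y*z + x^3 + x*y^2 + x*z^2 - 3*x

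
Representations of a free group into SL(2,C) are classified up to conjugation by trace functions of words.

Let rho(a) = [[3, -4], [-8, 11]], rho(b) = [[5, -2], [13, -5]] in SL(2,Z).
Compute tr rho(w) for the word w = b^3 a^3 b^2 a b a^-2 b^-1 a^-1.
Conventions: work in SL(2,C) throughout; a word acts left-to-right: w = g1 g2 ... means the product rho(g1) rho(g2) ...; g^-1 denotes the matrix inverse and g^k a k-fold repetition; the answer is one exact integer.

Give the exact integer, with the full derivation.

17246469556

rho(b) = [[5, -2], [13, -5]]
... * rho(b) = [[5, -2], [13, -5]]  ->  [[-1, 0], [0, -1]]
... * rho(b) = [[5, -2], [13, -5]]  ->  [[-5, 2], [-13, 5]]
... * rho(a) = [[3, -4], [-8, 11]]  ->  [[-31, 42], [-79, 107]]
... * rho(a) = [[3, -4], [-8, 11]]  ->  [[-429, 586], [-1093, 1493]]
... * rho(a) = [[3, -4], [-8, 11]]  ->  [[-5975, 8162], [-15223, 20795]]
... * rho(b) = [[5, -2], [13, -5]]  ->  [[76231, -28860], [194220, -73529]]
... * rho(b) = [[5, -2], [13, -5]]  ->  [[5975, -8162], [15223, -20795]]
... * rho(a) = [[3, -4], [-8, 11]]  ->  [[83221, -113682], [212029, -289637]]
... * rho(b) = [[5, -2], [13, -5]]  ->  [[-1061761, 401968], [-2705136, 1024127]]
... * rho(a^-1) = [[11, 4], [8, 3]]  ->  [[-8463627, -3041140], [-21563480, -7748163]]
... * rho(a^-1) = [[11, 4], [8, 3]]  ->  [[-117429017, -42977928], [-299183584, -109498409]]
... * rho(b^-1) = [[-5, 2], [-13, 5]]  ->  [[1145858149, -449747674], [2919397237, -1145859213]]
... * rho(a^-1) = [[11, 4], [8, 3]]  ->  [[9006458247, 3234189574], [22946495903, 8240011309]]
tr = 9006458247 + 8240011309 = 17246469556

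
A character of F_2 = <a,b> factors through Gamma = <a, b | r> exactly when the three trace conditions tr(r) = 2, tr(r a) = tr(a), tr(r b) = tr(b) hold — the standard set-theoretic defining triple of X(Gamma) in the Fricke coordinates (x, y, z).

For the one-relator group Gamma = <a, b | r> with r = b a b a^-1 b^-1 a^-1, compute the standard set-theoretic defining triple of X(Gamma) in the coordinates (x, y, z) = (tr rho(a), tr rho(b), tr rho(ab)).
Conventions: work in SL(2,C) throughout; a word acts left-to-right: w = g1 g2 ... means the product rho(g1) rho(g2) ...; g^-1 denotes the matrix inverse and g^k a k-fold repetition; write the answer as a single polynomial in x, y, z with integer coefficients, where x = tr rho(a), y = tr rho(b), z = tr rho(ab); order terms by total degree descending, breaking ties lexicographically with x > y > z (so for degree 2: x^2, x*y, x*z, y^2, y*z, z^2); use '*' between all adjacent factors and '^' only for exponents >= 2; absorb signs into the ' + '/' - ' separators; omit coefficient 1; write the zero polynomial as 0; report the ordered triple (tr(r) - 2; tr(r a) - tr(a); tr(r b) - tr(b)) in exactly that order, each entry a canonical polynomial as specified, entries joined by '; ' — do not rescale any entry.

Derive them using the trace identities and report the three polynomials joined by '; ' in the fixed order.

x*y*z^2 - x^2*z - y^2*z - z^3 + x*y + 3*z - 2; -x + y; x*y^2*z^2 - x^2*y*z - y^3*z - y*z^3 + x*y^2 + 3*y*z - x - y

tr(a b a) = tr(a) tr(b a) - tr(b) = x*z - y
next, tr(b a b a) = tr(b a) tr(b a) - tr(1)   [split at repeated b] = z^2 - 2
tr(b a b) = tr(b) tr(a b) - tr(a) = y*z - x
tr(a b a b a) = tr(a) tr(b a b a) - tr(b a b) = x*z^2 - y*z - x
next, tr(a b a b a b) = tr(b a) tr(b a b a) - tr(b^-1 a^-1)   [split at repeated b] = z^3 - 3*z
tr(b a b a b^-1 a) = tr(a b a b a) tr(b) - tr(a b a b a b) = x*y*z^2 - y^2*z - z^3 - x*y + 3*z
tr(b^-1 a^-1 b a b a) = tr(b a b a b^-1) tr(a) - tr(b a b a b^-1 a) = -x*y*z^2 + x^2*z + y^2*z + z^3 - 3*z
next, tr(b a b a^-1 b^-1 a^-1) = tr(b^-1 a^-1 b a b) tr(a) - tr(b^-1 a^-1 b a b a) = x*y*z^2 - x^2*z - y^2*z - z^3 + x*y + 3*z
tr(b^2 a b) = tr(b) tr(b a b) - tr(b a)  (reduce the b square) = y^2*z - x*y - z
next, tr(b^2 a b a) = tr(b) tr(a b a b) - tr(a b a)  (reduce the b square) = y*z^2 - x*z - y
tr(a^-1 b^2 a b) = tr(b^2 a b) tr(a) - tr(b^2 a b a)  (eliminate a^-1) = x*y^2*z - x^2*y - y*z^2 + y
tr(a^-1 b^2 a b a^-1) = tr(a^-1 b^2 a b) tr(a) - tr(a^-1 b^2 a b a)  (eliminate a^-1) = x^2*y^2*z - x^3*y - x*y*z^2 - y^2*z + 2*x*y + z
tr(b^2 a b^2) = tr(b) tr(a b^3) - tr(a b^2)  (reduce the b square) = y^3*z - x*y^2 - 2*y*z + x
tr(b^2) = tr(b) tr(b) - tr(1)  (reduce the b square) = y^2 - 2
and tr(a b^2 a) = tr(a) tr(b^2 a) - tr(b^2)  (reduce the a square) = x*y*z - x^2 - y^2 + 2
and tr(b^2 a b^2 a) = tr(b) tr(a b^2 a b) - tr(a b^2 a)  (reduce the b square) = y^2*z^2 - 2*x*y*z + x^2 - 2
tr(b a^-1 b^2 a b) = tr(b^2 a b^2) tr(a) - tr(b^2 a b^2 a)  (eliminate a^-1) = x*y^3*z - x^2*y^2 - y^2*z^2 + 2
tr(b^2 a b a b) = tr(b) tr(a b a b^2) - tr(a b a b)  (reduce the b square) = y^2*z^2 - x*y*z - y^2 - z^2 + 2
tr(b^2 a b a b a) = tr(b) tr(a b a b a b) - tr(a b a b a)  (reduce the b square) = y*z^3 - x*z^2 - 2*y*z + x
and tr(b a^-1 b^2 a b a) = tr(b^2 a b a b) tr(a) - tr(b^2 a b a b a)  (eliminate a^-1) = x*y^2*z^2 - x^2*y*z - y*z^3 - x*y^2 + 2*y*z + x
next, tr(a^-1 b^2 a b a^-1 b) = tr(b a^-1 b^2 a b) tr(a) - tr(b a^-1 b^2 a b a)  (eliminate a^-1) = x^2*y^3*z - x^3*y^2 - 2*x*y^2*z^2 + x^2*y*z + y*z^3 + x*y^2 - 2*y*z + x
next, tr(b a b a^-1 b^-1 a^-1 b) = tr(a^-1 b^2 a b a^-1) tr(b) - tr(a^-1 b^2 a b a^-1 b)  (eliminate b^-1) = x*y^2*z^2 - x^2*y*z - y^3*z - y*z^3 + x*y^2 + 3*y*z - x
assemble the triple (tr(r) - 2; tr(r a) - x; tr(r b) - y)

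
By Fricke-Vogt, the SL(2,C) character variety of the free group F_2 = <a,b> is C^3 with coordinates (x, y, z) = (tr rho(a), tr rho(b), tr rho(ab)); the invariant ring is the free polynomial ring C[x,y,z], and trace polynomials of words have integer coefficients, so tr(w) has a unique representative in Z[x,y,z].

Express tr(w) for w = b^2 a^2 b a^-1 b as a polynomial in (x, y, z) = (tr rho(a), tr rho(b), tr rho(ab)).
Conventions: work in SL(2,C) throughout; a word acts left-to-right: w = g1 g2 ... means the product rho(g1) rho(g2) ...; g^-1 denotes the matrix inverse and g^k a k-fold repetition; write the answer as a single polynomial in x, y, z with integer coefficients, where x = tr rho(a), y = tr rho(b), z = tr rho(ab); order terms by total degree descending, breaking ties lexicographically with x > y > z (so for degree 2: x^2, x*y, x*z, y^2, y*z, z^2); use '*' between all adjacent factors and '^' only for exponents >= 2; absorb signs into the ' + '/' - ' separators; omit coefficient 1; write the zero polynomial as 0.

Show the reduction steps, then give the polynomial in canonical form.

so trace(b a b) = trace(b)*trace(a b) - trace(a)  (reduce the b square) = y*z - x
trace(a b^3) = trace(b)*trace(b a b) - trace(b a)  (reduce the b square) = y^2*z - x*y - z
trace(b^4 a) = trace(b)*trace(a b^3) - trace(a b^2)  (reduce the b square) = y^3*z - x*y^2 - 2*y*z + x
trace(b^2) = trace(b)*trace(b) - trace(1)  (reduce the b square) = y^2 - 2
so trace(b^3) = trace(b)*trace(b^2) - trace(b)  (reduce the b square) = y^3 - 3*y
reduce: trace(b^4) = trace(b)*trace(b^3) - trace(b^2)  (reduce the b square) = y^4 - 4*y^2 + 2
trace(b^3 a^2 b) = trace(a)*trace(b^4 a) - trace(b^4)  (reduce the a square) = x*y^3*z - x^2*y^2 - y^4 - 2*x*y*z + x^2 + 4*y^2 - 2
trace(a b a b) = trace(a b)*trace(a b) - trace(1)  (split on a) = z^2 - 2
so trace(a b a) = trace(a)*trace(b a) - trace(b)  (reduce the a square) = x*z - y
trace(a b a b^2) = trace(b)*trace(a b a b) - trace(a b a)  (reduce the b square) = y*z^2 - x*z - y
reduce: trace(b a b^3 a) = trace(b)*trace(a b a b^2) - trace(a b a b)  (reduce the b square) = y^2*z^2 - x*y*z - y^2 - z^2 + 2
trace(b^3 a^2 b a) = trace(a)*trace(b a b^3 a) - trace(b a b^3)  (reduce the a square) = x*y^2*z^2 - x^2*y*z - y^3*z - x*z^2 + 2*y*z + x
so trace(b^2 a^2 b a^-1 b) = trace(b^3 a^2 b)*trace(a) - trace(b^3 a^2 b a)  (eliminate a^-1) = x^2*y^3*z - x^3*y^2 - x*y^4 - x*y^2*z^2 - x^2*y*z + y^3*z + x^3 + 4*x*y^2 + x*z^2 - 2*y*z - 3*x

x^2*y^3*z - x^3*y^2 - x*y^4 - x*y^2*z^2 - x^2*y*z + y^3*z + x^3 + 4*x*y^2 + x*z^2 - 2*y*z - 3*x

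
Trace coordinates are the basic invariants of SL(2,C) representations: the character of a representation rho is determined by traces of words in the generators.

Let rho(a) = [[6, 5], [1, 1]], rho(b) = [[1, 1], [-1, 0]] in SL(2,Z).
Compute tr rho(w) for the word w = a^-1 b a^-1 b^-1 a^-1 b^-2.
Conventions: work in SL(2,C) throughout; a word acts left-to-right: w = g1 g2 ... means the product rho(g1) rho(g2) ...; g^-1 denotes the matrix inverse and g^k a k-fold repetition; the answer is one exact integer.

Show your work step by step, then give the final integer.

-53

rho(a^-1) = [[1, -5], [-1, 6]]
... * rho(b) = [[1, 1], [-1, 0]]  ->  [[6, 1], [-7, -1]]
... * rho(a^-1) = [[1, -5], [-1, 6]]  ->  [[5, -24], [-6, 29]]
... * rho(b^-1) = [[0, -1], [1, 1]]  ->  [[-24, -29], [29, 35]]
... * rho(a^-1) = [[1, -5], [-1, 6]]  ->  [[5, -54], [-6, 65]]
... * rho(b^-1) = [[0, -1], [1, 1]]  ->  [[-54, -59], [65, 71]]
... * rho(b^-1) = [[0, -1], [1, 1]]  ->  [[-59, -5], [71, 6]]
tr = -59 + 6 = -53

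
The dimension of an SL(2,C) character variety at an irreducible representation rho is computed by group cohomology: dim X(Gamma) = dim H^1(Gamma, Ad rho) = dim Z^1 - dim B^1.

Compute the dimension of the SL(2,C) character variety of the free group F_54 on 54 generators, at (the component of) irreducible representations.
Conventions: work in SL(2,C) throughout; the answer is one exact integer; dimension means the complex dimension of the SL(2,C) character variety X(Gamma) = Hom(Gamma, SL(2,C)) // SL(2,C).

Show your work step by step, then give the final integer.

159

The free group F_54: 54 generators, no relators.
So Z^1 = (sl_2)^54 in full: dim Z^1 = 162.
Irreducibility makes the coboundary map sl_2 -> Z^1 injective (trivial centralizer), so dim B^1 = 3.
dim X = dim H^1 = dim Z^1 - dim B^1 = 162 - 3 = 159.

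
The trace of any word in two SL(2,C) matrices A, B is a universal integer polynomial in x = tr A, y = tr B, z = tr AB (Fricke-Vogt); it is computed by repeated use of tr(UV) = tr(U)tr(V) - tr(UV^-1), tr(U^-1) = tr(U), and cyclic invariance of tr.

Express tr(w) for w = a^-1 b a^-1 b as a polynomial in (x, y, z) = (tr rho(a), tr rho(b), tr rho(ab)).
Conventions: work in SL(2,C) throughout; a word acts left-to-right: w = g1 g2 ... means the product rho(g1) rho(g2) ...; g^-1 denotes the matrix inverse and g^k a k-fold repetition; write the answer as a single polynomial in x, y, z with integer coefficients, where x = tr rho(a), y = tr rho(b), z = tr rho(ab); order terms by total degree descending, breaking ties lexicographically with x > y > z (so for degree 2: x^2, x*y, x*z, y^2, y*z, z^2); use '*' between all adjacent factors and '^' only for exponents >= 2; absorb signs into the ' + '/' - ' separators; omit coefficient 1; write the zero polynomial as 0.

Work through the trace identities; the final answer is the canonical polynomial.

and tr(b^2) = tr(b)*tr(b) - tr(1) = y^2 - 2
tr(b^2 a) = tr(b)*tr(a b) - tr(a) = y*z - x
next, tr(b a^-1 b) = tr(b^2)*tr(a) - tr(b^2 a) = x*y^2 - y*z - x
tr(b a b a) = tr(a b)*tr(a b) - tr(1) = z^2 - 2
and tr(b a^-1 b a) = tr(b a b)*tr(a) - tr(b a b a) = x*y*z - x^2 - z^2 + 2
tr(a^-1 b a^-1 b) = tr(b a^-1 b)*tr(a) - tr(b a^-1 b a) = x^2*y^2 - 2*x*y*z + z^2 - 2

x^2*y^2 - 2*x*y*z + z^2 - 2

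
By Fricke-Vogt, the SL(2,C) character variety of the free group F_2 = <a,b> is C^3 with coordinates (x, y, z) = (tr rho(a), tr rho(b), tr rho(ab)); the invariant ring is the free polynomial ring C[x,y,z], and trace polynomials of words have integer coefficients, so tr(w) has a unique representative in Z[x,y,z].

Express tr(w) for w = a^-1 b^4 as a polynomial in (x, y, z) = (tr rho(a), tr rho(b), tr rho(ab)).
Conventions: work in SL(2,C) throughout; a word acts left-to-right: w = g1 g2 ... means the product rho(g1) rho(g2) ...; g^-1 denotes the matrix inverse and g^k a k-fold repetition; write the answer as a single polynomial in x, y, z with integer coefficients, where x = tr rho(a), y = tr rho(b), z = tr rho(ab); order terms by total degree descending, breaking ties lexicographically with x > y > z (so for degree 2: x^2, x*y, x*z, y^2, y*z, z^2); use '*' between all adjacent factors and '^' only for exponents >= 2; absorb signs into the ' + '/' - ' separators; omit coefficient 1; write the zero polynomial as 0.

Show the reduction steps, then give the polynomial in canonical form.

and tr(b^2) = tr(b)*tr(b) - tr(1) = y^2 - 2
next, tr(b^3) = tr(b)*tr(b^2) - tr(b) = y^3 - 3*y
and tr(b^4) = tr(b)*tr(b^3) - tr(b^2) = y^4 - 4*y^2 + 2
tr(a b^2) = tr(b)*tr(a b) - tr(a) = y*z - x
and tr(b a b^2) = tr(b)*tr(a b^2) - tr(a b) = y^2*z - x*y - z
and tr(b^4 a) = tr(b)*tr(b a b^2) - tr(b a b) = y^3*z - x*y^2 - 2*y*z + x
tr(a^-1 b^4) = tr(b^4)*tr(a) - tr(b^4 a) = x*y^4 - y^3*z - 3*x*y^2 + 2*y*z + x

x*y^4 - y^3*z - 3*x*y^2 + 2*y*z + x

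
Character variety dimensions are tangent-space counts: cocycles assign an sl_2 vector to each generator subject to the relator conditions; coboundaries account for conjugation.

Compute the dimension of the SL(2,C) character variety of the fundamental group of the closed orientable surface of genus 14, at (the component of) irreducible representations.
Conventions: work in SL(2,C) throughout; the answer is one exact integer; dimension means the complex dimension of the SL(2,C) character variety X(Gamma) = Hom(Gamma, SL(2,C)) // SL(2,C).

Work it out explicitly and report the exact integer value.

78

pi_1 of the closed genus-14 surface has 28 generators bound by the single product-of-commutators relator.
Before the relator condition, cocycle space has dim 3*28 = 84.
d_2 is surjective at irreducible rho (its cokernel H^2 is dual to H^0 = 0), so dim Z^1 = 84 - 3 = 81.
Coboundaries contribute dim B^1 = 3 (injective at irreducible rho).
Hence dim X = 81 - 3 = 78.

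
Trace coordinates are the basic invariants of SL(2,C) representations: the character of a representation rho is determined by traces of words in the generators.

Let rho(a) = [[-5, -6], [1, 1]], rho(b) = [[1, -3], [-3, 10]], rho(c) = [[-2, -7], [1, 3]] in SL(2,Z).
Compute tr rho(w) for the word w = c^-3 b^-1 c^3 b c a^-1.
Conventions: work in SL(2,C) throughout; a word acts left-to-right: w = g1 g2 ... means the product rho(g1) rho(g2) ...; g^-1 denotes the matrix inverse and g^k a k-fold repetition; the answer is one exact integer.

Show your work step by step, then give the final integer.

-4

rho(c^-1) = [[3, 7], [-1, -2]]
... * rho(c^-1) = [[3, 7], [-1, -2]]  ->  [[2, 7], [-1, -3]]
... * rho(c^-1) = [[3, 7], [-1, -2]]  ->  [[-1, 0], [0, -1]]
... * rho(b^-1) = [[10, 3], [3, 1]]  ->  [[-10, -3], [-3, -1]]
... * rho(c) = [[-2, -7], [1, 3]]  ->  [[17, 61], [5, 18]]
... * rho(c) = [[-2, -7], [1, 3]]  ->  [[27, 64], [8, 19]]
... * rho(c) = [[-2, -7], [1, 3]]  ->  [[10, 3], [3, 1]]
... * rho(b) = [[1, -3], [-3, 10]]  ->  [[1, 0], [0, 1]]
... * rho(c) = [[-2, -7], [1, 3]]  ->  [[-2, -7], [1, 3]]
... * rho(a^-1) = [[1, 6], [-1, -5]]  ->  [[5, 23], [-2, -9]]
tr = 5 + -9 = -4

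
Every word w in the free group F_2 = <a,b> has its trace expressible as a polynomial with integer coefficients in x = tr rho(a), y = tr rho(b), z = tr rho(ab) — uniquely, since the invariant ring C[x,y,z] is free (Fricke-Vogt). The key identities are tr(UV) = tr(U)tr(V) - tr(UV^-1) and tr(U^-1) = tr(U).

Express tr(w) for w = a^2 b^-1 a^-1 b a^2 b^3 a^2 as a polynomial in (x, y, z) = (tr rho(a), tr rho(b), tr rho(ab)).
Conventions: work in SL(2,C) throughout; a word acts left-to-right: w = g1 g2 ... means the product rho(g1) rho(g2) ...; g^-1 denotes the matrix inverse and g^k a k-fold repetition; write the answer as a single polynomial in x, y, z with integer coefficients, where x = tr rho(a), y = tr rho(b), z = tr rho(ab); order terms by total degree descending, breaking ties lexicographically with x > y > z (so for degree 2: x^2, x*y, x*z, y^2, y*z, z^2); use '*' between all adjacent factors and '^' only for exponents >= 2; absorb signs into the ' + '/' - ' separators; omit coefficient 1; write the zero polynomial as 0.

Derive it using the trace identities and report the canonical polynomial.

-x^5*y^3*z^2 + 2*x^6*y^2*z + 2*x^4*y^4*z + x^4*y^2*z^3 - x^7*y - 2*x^5*y^3 - x^3*y^5 + x^3*y^3*z^2 - x^6*z - 11*x^4*y^2*z - x^4*z^3 - 4*x^2*y^4*z - 2*x^2*y^2*z^3 + 8*x^5*y + 10*x^3*y^3 + 3*x^3*y*z^2 + 2*x*y^5 + 2*x*y^3*z^2 + 5*x^4*z + 12*x^2*y^2*z + 2*x^2*z^3 - 19*x^3*y - 11*x*y^3 - 5*x*y*z^2 - 5*x^2*z + y^2*z + 13*x*y - z

trace(a b a b) = trace(a b) trace(a b) - trace(1)   [split at repeated a] = z^2 - 2
trace(a b a) = trace(a) trace(b a) - trace(b) = x*z - y
trace(a b a b^2) = trace(b) trace(a b a b) - trace(a b a) = y*z^2 - x*z - y
trace(b^3 a b a) = trace(b) trace(a b a b^2) - trace(a b a b) = y^2*z^2 - x*y*z - y^2 - z^2 + 2
trace(b a b) = trace(b) trace(a b) - trace(a) = y*z - x
trace(a b^3) = trace(b) trace(b a b) - trace(b a) = y^2*z - x*y - z
trace(b^3 a b) = trace(b) trace(a b^3) - trace(a b^2) = y^3*z - x*y^2 - 2*y*z + x
trace(b a^2 b^3 a) = trace(a) trace(b^3 a b a) - trace(b^3 a b) = x*y^2*z^2 - x^2*y*z - y^3*z - x*z^2 + 2*y*z + x
trace(a^2) = trace(a) trace(a) - trace(1) = x^2 - 2
trace(b a^2 b) = trace(b) trace(a^2 b) - trace(a^2) = x*y*z - x^2 - y^2 + 2
trace(b^2 a^2 b) = trace(b) trace(b a^2 b) - trace(b a^2) = x*y^2*z - x^2*y - y^3 - x*z + 3*y
trace(b a^2 b^3) = trace(b) trace(b^2 a^2 b) - trace(b^2 a^2) = x*y^3*z - x^2*y^2 - y^4 - 2*x*y*z + x^2 + 4*y^2 - 2
trace(b a^2 b^3 a^2) = trace(a) trace(b a^2 b^3 a) - trace(b a^2 b^3) = x^2*y^2*z^2 - x^3*y*z - 2*x*y^3*z + x^2*y^2 - x^2*z^2 + y^4 + 4*x*y*z - 4*y^2 + 2
trace(b a^2 b^3 a^3) = trace(a) trace(b a^2 b^3 a^2) - trace(b a^2 b^3 a) = x^3*y^2*z^2 - x^4*y*z - 2*x^2*y^3*z + x^3*y^2 - x^3*z^2 + x*y^4 - x*y^2*z^2 + 5*x^2*y*z + y^3*z - 4*x*y^2 + x*z^2 - 2*y*z + x
trace(b^3 a b^2 a) = trace(b) trace(a b^3 a b) - trace(a b^3 a) = y^3*z^2 - 2*x*y^2*z + x^2*y - y*z^2 + x*z - y
trace(b^3 a b^2) = trace(b) trace(a b^4) - trace(a b^3) = y^4*z - x*y^3 - 3*y^2*z + 2*x*y + z
trace(b^2 a^2 b^3 a) = trace(a) trace(b^3 a b^2 a) - trace(b^3 a b^2) = x*y^3*z^2 - 2*x^2*y^2*z - y^4*z + x^3*y + x*y^3 - x*y*z^2 + x^2*z + 3*y^2*z - 3*x*y - z
trace(b^2 a^2 b^3) = trace(b) trace(a^2 b^4) - trace(a^2 b^3) = x*y^4*z - x^2*y^3 - y^5 - 3*x*y^2*z + 2*x^2*y + 5*y^3 + x*z - 5*y
trace(b^2 a^2 b^3 a^2) = trace(a) trace(b^2 a^2 b^3 a) - trace(b^2 a^2 b^3) = x^2*y^3*z^2 - 2*x^3*y^2*z - 2*x*y^4*z + x^4*y + 2*x^2*y^3 - x^2*y*z^2 + y^5 + x^3*z + 6*x*y^2*z - 5*x^2*y - 5*y^3 - 2*x*z + 5*y
trace(a^2 b^2 a^2 b^3 a) = trace(a) trace(b^2 a^2 b^3 a^2) - trace(b^2 a^2 b^3 a) = x^3*y^3*z^2 - 2*x^4*y^2*z - 2*x^2*y^4*z + x^5*y + 2*x^3*y^3 - x^3*y*z^2 + x*y^5 - x*y^3*z^2 + x^4*z + 8*x^2*y^2*z + y^4*z - 6*x^3*y - 6*x*y^3 + x*y*z^2 - 3*x^2*z - 3*y^2*z + 8*x*y + z
trace(b a^2 b^3 a^4 b) = trace(a) trace(a^2 b^2 a^2 b^3 a) - trace(a^2 b^2 a^2 b^3) = x^4*y^3*z^2 - 2*x^5*y^2*z - 2*x^3*y^4*z + x^6*y + 2*x^4*y^3 - x^4*y*z^2 + x^2*y^5 - 2*x^2*y^3*z^2 + x^5*z + 10*x^3*y^2*z + 3*x*y^4*z - 7*x^4*y - 8*x^2*y^3 + 2*x^2*y*z^2 - y^5 - 4*x^3*z - 9*x*y^2*z + 13*x^2*y + 5*y^3 + 3*x*z - 5*y
trace(a b a b a b) = trace(b a) trace(b a b a) - trace(b^-1 a^-1)   [split at repeated b] = z^3 - 3*z
trace(a b a b a) = trace(a) trace(b a b a) - trace(b a b) = x*z^2 - y*z - x
trace(b a b a b^2 a) = trace(b) trace(a b a b a b) - trace(a b a b a) = y*z^3 - x*z^2 - 2*y*z + x
trace(a b a b a b^2 a) = trace(a) trace(b a b a b^2 a) - trace(b a b a b^2) = x*y*z^3 - x^2*z^2 - y^2*z^2 - x*y*z + x^2 + y^2 + z^2 - 2
trace(a b a b a b^2 a^2) = trace(a) trace(a b a b a b^2 a) - trace(a b a b a b^2) = x^2*y*z^3 - x^3*z^2 - x*y^2*z^2 - x^2*y*z - y*z^3 + x^3 + x*y^2 + 2*x*z^2 + 2*y*z - 3*x
trace(b a^4 b a b a b) = trace(a) trace(a b a b a b^2 a^2) - trace(a b a b a b^2 a) = x^3*y*z^3 - x^4*z^2 - x^2*y^2*z^2 - x^3*y*z - 2*x*y*z^3 + x^4 + x^2*y^2 + 3*x^2*z^2 + y^2*z^2 + 3*x*y*z - 4*x^2 - y^2 - z^2 + 2
trace(a b a b a b a) = trace(a) trace(b a b a b a) - trace(b a b a b) = x*z^3 - y*z^2 - 2*x*z + y
trace(a^2 b a b a b a) = trace(a) trace(a b a b a b a) - trace(a b a b a b) = x^2*z^3 - x*y*z^2 - 2*x^2*z - z^3 + x*y + 3*z
trace(b a^4 b a b a) = trace(a) trace(a^2 b a b a b a) - trace(a^2 b a b a b) = x^3*z^3 - x^2*y*z^2 - 2*x^3*z - 2*x*z^3 + x^2*y + y*z^2 + 5*x*z - y
trace(b^3 a^4 b a b a) = trace(b) trace(b a^4 b a b a b) - trace(b a^4 b a b a) = x^3*y^2*z^3 - x^4*y*z^2 - x^2*y^3*z^2 - x^3*y^2*z - x^3*z^3 - 2*x*y^2*z^3 + x^4*y + x^2*y^3 + 4*x^2*y*z^2 + y^3*z^2 + 2*x^3*z + 3*x*y^2*z + 2*x*z^3 - 5*x^2*y - y^3 - 2*y*z^2 - 5*x*z + 3*y
trace(a^2 b a) = trace(a) trace(a b a) - trace(a b) = x^2*z - x*y - z
trace(a^2 b a b^2) = trace(b) trace(a^2 b a b) - trace(a^2 b a) = x*y*z^2 - x^2*z - y^2*z + z
trace(b a b^3 a^2) = trace(b) trace(a^2 b a b^2) - trace(a^2 b a b) = x*y^2*z^2 - x^2*y*z - y^3*z - x*z^2 + 2*y*z + x
trace(a^3 b a b^3) = trace(a) trace(b a b^3 a^2) - trace(b a b^3 a) = x^2*y^2*z^2 - x^3*y*z - x*y^3*z - x^2*z^2 - y^2*z^2 + 3*x*y*z + x^2 + y^2 + z^2 - 2
trace(a^3 b a b) = trace(a) trace(b a b a^2) - trace(b a b a) = x^2*z^2 - x*y*z - x^2 - z^2 + 2
trace(a^3 b a) = trace(a) trace(a^2 b a) - trace(a^2 b) = x^3*z - x^2*y - 2*x*z + y
trace(a^3 b a b^2) = trace(b) trace(a^3 b a b) - trace(a^3 b a) = x^2*y*z^2 - x^3*z - x*y^2*z - y*z^2 + 2*x*z + y
trace(a^2 b a b^4 a) = trace(b) trace(a^3 b a b^3) - trace(a^3 b a b^2) = x^2*y^3*z^2 - x^3*y^2*z - x*y^4*z - 2*x^2*y*z^2 - y^3*z^2 + x^3*z + 4*x*y^2*z + x^2*y + y^3 + 2*y*z^2 - 2*x*z - 3*y
trace(a^2 b a b^4) = trace(b) trace(b a^2 b a b^2) - trace(b a^2 b a b) = x*y^3*z^2 - x^2*y^2*z - y^4*z - 2*x*y*z^2 + x^2*z + 3*y^2*z + x*y - z
trace(b^3 a^4 b a b) = trace(a) trace(a^2 b a b^4 a) - trace(a^2 b a b^4) = x^3*y^3*z^2 - x^4*y^2*z - x^2*y^4*z - 2*x^3*y*z^2 - 2*x*y^3*z^2 + x^4*z + 5*x^2*y^2*z + y^4*z + x^3*y + x*y^3 + 4*x*y*z^2 - 3*x^2*z - 3*y^2*z - 4*x*y + z
trace(b a^2 b^3 a^4 b a) = trace(a) trace(b^3 a^4 b a b a) - trace(b^3 a^4 b a b) = x^4*y^2*z^3 - x^5*y*z^2 - 2*x^3*y^3*z^2 - x^4*z^3 + x^2*y^4*z - 2*x^2*y^2*z^3 + x^5*y + x^3*y^3 + 6*x^3*y*z^2 + 3*x*y^3*z^2 + x^4*z - 2*x^2*y^2*z + 2*x^2*z^3 - y^4*z - 6*x^3*y - 2*x*y^3 - 6*x*y*z^2 - 2*x^2*z + 3*y^2*z + 7*x*y - z
trace(a^-1 b a^2 b^3 a^4 b) = trace(b a^2 b^3 a^4 b) trace(a) - trace(b a^2 b^3 a^4 b a) = x^5*y^3*z^2 - 2*x^6*y^2*z - 2*x^4*y^4*z - x^4*y^2*z^3 + x^7*y + 2*x^5*y^3 + x^3*y^5 + x^6*z + 10*x^4*y^2*z + x^4*z^3 + 2*x^2*y^4*z + 2*x^2*y^2*z^3 - 8*x^5*y - 9*x^3*y^3 - 4*x^3*y*z^2 - x*y^5 - 3*x*y^3*z^2 - 5*x^4*z - 7*x^2*y^2*z - 2*x^2*z^3 + y^4*z + 19*x^3*y + 7*x*y^3 + 6*x*y*z^2 + 5*x^2*z - 3*y^2*z - 12*x*y + z
trace(a^2 b^-1 a^-1 b a^2 b^3 a^2) = trace(a^-1 b a^2 b^3 a^4) trace(b) - trace(a^-1 b a^2 b^3 a^4 b) = -x^5*y^3*z^2 + 2*x^6*y^2*z + 2*x^4*y^4*z + x^4*y^2*z^3 - x^7*y - 2*x^5*y^3 - x^3*y^5 + x^3*y^3*z^2 - x^6*z - 11*x^4*y^2*z - x^4*z^3 - 4*x^2*y^4*z - 2*x^2*y^2*z^3 + 8*x^5*y + 10*x^3*y^3 + 3*x^3*y*z^2 + 2*x*y^5 + 2*x*y^3*z^2 + 5*x^4*z + 12*x^2*y^2*z + 2*x^2*z^3 - 19*x^3*y - 11*x*y^3 - 5*x*y*z^2 - 5*x^2*z + y^2*z + 13*x*y - z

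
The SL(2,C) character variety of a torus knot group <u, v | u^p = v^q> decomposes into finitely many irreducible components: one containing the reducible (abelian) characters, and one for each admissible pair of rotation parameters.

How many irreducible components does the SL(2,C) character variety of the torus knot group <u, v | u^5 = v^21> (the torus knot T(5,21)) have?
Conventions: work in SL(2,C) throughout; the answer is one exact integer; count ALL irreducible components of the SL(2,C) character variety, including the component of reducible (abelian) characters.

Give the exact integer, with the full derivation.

41

For T(5,21): irreducibility forces the central element u^5 = v^21 to one of +I, -I.
So on each irreducible component the traces are pinned: tr(u) = 2*cos(pi*alpha/5) with 1 <= alpha <= 4, tr(v) = 2*cos(pi*beta/21) with 1 <= beta <= 20.
Consistency of u^5 = (-1)^alpha I with v^21 = (-1)^beta I forces alpha = beta (mod 2).
Counting: 2 odd alphas x 10 odd betas + 2 even alphas x 10 even betas = 20 + 20 = 40.
That is 40 components of irreducible characters, and with the reducible (abelian) component the total is 41.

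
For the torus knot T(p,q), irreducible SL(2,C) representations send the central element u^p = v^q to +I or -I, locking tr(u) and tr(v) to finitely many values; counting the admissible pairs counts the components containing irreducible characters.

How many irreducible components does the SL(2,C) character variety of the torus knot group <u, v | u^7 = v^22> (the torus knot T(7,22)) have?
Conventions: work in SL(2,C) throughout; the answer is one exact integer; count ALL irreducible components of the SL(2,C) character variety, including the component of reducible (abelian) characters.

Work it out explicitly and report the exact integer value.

In the torus knot group T(7,22), u^7 = v^22 is central, so an irreducible representation sends it to +I or -I (Schur).
This locks tr(u) to 2*cos(pi*alpha/7), alpha in 1..6, and tr(v) to 2*cos(pi*beta/22), beta in 1..21, on each component of irreducible characters.
Consistency of u^7 = (-1)^alpha I with v^22 = (-1)^beta I forces alpha = beta (mod 2).
Counting: 3 odd alphas x 11 odd betas + 3 even alphas x 10 even betas = 33 + 30 = 63.
components with irreducible characters: 63; plus the single component of reducible (abelian) characters: total 64.

64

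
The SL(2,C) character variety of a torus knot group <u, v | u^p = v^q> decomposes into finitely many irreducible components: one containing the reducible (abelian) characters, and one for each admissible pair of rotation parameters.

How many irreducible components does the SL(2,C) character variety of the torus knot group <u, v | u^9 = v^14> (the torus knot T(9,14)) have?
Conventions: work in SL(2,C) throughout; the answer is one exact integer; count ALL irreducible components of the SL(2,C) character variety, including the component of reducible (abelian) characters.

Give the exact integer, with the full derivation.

53

For T(9,14): irreducibility forces the central element u^9 = v^14 to one of +I, -I.
This locks tr(u) to 2*cos(pi*alpha/9), alpha in 1..8, and tr(v) to 2*cos(pi*beta/14), beta in 1..13, on each component of irreducible characters.
The two central values (-1)^alpha I and (-1)^beta I must be the same matrix, so alpha and beta share a parity.
Counting: 4 odd alphas x 7 odd betas + 4 even alphas x 6 even betas = 28 + 24 = 52.
components with irreducible characters: 52; plus the single component of reducible (abelian) characters: total 53.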